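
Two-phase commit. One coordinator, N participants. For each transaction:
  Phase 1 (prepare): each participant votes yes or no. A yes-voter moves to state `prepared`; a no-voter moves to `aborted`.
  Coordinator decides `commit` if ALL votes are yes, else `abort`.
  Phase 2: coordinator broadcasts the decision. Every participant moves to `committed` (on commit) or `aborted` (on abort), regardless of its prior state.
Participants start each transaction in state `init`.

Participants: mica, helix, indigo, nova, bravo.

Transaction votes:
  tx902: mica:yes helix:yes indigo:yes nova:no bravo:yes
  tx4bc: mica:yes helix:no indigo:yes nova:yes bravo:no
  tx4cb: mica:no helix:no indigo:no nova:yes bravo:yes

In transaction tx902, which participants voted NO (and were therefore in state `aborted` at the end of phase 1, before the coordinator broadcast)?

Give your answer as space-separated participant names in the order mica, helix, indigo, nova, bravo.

Answer: nova

Derivation:
Txn tx902 phase 1: mica yes -> prepared; helix yes -> prepared; indigo yes -> prepared; nova no -> aborted; bravo yes -> prepared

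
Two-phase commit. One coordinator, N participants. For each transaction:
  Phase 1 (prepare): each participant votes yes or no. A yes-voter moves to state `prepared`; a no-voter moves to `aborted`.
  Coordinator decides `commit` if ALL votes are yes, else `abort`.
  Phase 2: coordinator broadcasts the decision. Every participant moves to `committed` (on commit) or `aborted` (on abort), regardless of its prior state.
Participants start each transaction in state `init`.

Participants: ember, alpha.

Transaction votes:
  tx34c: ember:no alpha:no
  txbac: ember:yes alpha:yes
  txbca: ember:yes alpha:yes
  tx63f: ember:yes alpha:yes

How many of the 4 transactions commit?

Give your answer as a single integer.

Answer: 3

Derivation:
tx34c: no from ember, alpha -> abort (commits=0)
txbac: all yes -> commit (commits=1)
txbca: all yes -> commit (commits=2)
tx63f: all yes -> commit (commits=3)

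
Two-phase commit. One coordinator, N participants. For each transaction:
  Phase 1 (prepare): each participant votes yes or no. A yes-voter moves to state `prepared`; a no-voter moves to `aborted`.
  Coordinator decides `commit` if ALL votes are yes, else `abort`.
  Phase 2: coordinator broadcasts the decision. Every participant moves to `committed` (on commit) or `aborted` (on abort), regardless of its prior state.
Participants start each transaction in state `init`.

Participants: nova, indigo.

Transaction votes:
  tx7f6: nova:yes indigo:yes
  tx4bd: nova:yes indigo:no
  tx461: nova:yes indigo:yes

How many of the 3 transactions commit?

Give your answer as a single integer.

tx7f6: all yes -> commit (commits=1)
tx4bd: no from indigo -> abort (commits=1)
tx461: all yes -> commit (commits=2)

Answer: 2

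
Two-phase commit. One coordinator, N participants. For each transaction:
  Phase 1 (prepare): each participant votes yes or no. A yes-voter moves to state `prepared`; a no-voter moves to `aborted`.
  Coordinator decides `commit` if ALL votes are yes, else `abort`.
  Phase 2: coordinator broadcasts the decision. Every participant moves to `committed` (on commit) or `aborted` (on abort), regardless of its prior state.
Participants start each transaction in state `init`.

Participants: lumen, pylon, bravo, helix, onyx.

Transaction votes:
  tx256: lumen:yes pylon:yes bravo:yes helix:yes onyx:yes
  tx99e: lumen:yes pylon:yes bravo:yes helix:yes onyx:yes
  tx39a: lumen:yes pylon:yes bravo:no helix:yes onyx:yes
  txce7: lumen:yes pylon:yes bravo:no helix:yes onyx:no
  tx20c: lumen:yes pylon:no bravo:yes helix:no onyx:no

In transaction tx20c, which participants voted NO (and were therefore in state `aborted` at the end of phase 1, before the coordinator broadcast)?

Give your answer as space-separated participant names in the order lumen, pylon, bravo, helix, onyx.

Txn tx20c phase 1: lumen yes -> prepared; pylon no -> aborted; bravo yes -> prepared; helix no -> aborted; onyx no -> aborted

Answer: pylon helix onyx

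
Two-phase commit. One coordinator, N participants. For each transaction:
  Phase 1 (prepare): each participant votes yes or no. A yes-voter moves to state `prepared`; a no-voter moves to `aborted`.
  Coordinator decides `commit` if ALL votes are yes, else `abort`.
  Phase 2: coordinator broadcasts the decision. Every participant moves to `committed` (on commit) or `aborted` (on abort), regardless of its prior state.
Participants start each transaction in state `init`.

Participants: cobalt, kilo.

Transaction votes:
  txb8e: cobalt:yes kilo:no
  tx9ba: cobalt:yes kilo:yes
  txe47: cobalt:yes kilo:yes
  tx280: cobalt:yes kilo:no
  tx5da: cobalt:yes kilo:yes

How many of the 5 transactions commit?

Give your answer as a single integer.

Answer: 3

Derivation:
txb8e: no from kilo -> abort (commits=0)
tx9ba: all yes -> commit (commits=1)
txe47: all yes -> commit (commits=2)
tx280: no from kilo -> abort (commits=2)
tx5da: all yes -> commit (commits=3)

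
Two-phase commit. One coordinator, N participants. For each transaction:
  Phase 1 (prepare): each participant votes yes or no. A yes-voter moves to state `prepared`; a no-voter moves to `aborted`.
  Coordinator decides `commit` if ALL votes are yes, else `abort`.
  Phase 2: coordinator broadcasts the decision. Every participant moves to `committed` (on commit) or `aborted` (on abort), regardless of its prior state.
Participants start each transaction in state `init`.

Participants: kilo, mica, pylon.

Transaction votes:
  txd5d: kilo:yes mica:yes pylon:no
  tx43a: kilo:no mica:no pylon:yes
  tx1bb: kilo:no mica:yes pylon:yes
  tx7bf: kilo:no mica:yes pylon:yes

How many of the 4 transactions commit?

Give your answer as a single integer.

Answer: 0

Derivation:
txd5d: no from pylon -> abort (commits=0)
tx43a: no from kilo, mica -> abort (commits=0)
tx1bb: no from kilo -> abort (commits=0)
tx7bf: no from kilo -> abort (commits=0)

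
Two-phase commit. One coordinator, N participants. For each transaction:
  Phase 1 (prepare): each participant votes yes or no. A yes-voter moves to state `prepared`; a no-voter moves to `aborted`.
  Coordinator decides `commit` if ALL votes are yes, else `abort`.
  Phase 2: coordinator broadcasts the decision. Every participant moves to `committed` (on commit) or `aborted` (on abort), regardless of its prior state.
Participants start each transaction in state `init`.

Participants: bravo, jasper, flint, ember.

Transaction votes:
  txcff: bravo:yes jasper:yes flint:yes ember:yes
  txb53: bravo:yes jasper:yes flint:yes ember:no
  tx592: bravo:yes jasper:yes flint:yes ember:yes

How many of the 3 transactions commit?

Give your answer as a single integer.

Answer: 2

Derivation:
txcff: all yes -> commit (commits=1)
txb53: no from ember -> abort (commits=1)
tx592: all yes -> commit (commits=2)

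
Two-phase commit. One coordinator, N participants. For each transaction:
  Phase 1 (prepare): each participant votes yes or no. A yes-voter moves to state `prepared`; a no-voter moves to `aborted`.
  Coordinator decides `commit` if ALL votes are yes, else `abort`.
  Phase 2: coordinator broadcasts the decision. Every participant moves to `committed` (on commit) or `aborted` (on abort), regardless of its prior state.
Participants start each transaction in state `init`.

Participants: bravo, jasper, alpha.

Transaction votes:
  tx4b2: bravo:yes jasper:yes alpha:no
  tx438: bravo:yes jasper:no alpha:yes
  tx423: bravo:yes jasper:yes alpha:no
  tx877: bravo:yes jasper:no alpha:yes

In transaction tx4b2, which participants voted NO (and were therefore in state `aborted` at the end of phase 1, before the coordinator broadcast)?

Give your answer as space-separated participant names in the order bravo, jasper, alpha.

Answer: alpha

Derivation:
Txn tx4b2 phase 1: bravo yes -> prepared; jasper yes -> prepared; alpha no -> aborted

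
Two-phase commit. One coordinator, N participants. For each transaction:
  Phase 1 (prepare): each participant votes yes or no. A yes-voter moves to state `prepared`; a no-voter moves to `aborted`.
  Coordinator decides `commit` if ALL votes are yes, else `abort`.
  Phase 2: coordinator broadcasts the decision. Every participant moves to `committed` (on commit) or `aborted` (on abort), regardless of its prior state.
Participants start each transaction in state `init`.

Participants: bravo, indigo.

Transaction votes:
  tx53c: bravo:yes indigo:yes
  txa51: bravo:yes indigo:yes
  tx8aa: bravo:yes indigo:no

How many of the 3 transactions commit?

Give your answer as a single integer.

tx53c: all yes -> commit (commits=1)
txa51: all yes -> commit (commits=2)
tx8aa: no from indigo -> abort (commits=2)

Answer: 2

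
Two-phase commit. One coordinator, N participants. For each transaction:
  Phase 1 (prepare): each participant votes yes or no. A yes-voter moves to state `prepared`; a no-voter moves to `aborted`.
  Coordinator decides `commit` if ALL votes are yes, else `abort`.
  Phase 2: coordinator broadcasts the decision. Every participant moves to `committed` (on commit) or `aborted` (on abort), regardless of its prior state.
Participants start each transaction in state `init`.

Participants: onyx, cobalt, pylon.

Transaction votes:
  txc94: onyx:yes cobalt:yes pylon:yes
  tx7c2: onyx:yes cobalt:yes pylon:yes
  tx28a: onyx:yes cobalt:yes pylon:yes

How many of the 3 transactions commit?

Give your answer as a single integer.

Answer: 3

Derivation:
txc94: all yes -> commit (commits=1)
tx7c2: all yes -> commit (commits=2)
tx28a: all yes -> commit (commits=3)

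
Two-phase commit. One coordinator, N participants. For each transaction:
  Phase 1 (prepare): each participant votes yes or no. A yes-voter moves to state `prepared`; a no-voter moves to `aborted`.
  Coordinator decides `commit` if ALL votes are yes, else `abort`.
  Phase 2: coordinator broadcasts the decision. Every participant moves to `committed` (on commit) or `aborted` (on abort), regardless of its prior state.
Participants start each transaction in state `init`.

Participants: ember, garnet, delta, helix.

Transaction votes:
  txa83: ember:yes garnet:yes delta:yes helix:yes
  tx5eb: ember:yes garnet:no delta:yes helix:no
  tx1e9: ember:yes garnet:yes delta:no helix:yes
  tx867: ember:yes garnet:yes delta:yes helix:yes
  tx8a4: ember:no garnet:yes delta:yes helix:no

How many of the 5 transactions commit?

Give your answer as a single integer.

Answer: 2

Derivation:
txa83: all yes -> commit (commits=1)
tx5eb: no from garnet, helix -> abort (commits=1)
tx1e9: no from delta -> abort (commits=1)
tx867: all yes -> commit (commits=2)
tx8a4: no from ember, helix -> abort (commits=2)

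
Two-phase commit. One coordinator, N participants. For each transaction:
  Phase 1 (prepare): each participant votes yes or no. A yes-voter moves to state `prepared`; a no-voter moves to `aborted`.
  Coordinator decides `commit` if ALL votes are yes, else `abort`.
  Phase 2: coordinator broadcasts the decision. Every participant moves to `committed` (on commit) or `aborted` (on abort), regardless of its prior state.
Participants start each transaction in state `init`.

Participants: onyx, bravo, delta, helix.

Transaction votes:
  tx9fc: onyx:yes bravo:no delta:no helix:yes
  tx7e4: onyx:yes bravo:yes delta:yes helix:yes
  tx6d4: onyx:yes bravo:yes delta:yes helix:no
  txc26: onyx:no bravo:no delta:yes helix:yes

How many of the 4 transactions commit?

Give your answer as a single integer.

tx9fc: no from bravo, delta -> abort (commits=0)
tx7e4: all yes -> commit (commits=1)
tx6d4: no from helix -> abort (commits=1)
txc26: no from onyx, bravo -> abort (commits=1)

Answer: 1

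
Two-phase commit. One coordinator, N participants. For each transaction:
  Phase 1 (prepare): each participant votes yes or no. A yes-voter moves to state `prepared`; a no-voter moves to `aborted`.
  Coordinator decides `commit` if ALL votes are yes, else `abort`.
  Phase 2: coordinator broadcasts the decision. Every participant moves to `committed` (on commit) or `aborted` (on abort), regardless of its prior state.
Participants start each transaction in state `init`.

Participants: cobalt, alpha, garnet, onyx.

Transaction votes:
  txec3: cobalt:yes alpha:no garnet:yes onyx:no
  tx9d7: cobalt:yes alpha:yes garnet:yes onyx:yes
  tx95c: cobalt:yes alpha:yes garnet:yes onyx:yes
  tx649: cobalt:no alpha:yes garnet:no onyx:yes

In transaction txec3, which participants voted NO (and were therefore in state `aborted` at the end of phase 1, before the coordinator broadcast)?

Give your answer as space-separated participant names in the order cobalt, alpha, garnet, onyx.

Txn txec3 phase 1: cobalt yes -> prepared; alpha no -> aborted; garnet yes -> prepared; onyx no -> aborted

Answer: alpha onyx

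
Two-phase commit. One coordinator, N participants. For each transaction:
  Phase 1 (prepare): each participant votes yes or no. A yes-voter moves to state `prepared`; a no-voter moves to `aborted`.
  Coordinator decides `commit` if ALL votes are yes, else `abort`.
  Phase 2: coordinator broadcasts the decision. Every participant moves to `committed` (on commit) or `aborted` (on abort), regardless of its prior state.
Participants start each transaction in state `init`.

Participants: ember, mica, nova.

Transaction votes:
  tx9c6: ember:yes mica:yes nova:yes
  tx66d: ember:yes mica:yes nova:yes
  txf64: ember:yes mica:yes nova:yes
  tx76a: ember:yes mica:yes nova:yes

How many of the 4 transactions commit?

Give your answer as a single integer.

Answer: 4

Derivation:
tx9c6: all yes -> commit (commits=1)
tx66d: all yes -> commit (commits=2)
txf64: all yes -> commit (commits=3)
tx76a: all yes -> commit (commits=4)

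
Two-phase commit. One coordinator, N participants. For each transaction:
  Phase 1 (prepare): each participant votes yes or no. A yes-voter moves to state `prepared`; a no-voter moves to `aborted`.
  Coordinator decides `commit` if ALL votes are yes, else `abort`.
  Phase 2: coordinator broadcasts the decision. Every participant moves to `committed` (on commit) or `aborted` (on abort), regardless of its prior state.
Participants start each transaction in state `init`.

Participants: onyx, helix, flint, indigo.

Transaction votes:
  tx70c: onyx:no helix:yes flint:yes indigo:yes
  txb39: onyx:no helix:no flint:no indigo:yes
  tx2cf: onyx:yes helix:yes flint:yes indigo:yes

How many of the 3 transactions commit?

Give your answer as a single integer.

tx70c: no from onyx -> abort (commits=0)
txb39: no from onyx, helix, flint -> abort (commits=0)
tx2cf: all yes -> commit (commits=1)

Answer: 1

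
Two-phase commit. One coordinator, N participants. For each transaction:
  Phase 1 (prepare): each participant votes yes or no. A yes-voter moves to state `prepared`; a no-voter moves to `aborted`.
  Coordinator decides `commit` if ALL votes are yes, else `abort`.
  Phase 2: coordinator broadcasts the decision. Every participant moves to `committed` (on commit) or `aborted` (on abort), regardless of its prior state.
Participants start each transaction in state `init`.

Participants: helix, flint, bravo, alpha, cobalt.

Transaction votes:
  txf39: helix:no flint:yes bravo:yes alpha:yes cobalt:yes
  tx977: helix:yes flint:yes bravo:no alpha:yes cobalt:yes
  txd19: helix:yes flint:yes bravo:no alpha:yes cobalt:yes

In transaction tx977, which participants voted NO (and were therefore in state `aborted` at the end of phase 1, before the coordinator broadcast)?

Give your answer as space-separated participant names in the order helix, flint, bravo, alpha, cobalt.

Answer: bravo

Derivation:
Txn tx977 phase 1: helix yes -> prepared; flint yes -> prepared; bravo no -> aborted; alpha yes -> prepared; cobalt yes -> prepared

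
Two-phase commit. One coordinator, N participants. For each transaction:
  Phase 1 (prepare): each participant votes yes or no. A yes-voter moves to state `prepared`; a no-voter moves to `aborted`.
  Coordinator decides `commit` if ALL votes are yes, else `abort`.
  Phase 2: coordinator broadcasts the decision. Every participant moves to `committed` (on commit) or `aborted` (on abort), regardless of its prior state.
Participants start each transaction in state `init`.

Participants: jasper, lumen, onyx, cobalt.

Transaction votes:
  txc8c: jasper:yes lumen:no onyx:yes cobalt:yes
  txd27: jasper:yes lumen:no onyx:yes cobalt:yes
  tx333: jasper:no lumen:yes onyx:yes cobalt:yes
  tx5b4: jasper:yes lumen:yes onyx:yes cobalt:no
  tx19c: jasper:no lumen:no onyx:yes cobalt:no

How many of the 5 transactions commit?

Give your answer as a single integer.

txc8c: no from lumen -> abort (commits=0)
txd27: no from lumen -> abort (commits=0)
tx333: no from jasper -> abort (commits=0)
tx5b4: no from cobalt -> abort (commits=0)
tx19c: no from jasper, lumen, cobalt -> abort (commits=0)

Answer: 0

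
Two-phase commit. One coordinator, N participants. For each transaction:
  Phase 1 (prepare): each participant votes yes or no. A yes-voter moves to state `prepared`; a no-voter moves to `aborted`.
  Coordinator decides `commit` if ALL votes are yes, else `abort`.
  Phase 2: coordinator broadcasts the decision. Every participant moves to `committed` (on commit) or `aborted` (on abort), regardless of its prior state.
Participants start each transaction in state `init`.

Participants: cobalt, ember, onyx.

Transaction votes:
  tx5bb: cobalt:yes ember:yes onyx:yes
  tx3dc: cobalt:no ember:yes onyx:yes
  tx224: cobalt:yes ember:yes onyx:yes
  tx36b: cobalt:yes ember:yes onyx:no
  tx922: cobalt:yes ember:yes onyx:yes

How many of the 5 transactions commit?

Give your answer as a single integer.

tx5bb: all yes -> commit (commits=1)
tx3dc: no from cobalt -> abort (commits=1)
tx224: all yes -> commit (commits=2)
tx36b: no from onyx -> abort (commits=2)
tx922: all yes -> commit (commits=3)

Answer: 3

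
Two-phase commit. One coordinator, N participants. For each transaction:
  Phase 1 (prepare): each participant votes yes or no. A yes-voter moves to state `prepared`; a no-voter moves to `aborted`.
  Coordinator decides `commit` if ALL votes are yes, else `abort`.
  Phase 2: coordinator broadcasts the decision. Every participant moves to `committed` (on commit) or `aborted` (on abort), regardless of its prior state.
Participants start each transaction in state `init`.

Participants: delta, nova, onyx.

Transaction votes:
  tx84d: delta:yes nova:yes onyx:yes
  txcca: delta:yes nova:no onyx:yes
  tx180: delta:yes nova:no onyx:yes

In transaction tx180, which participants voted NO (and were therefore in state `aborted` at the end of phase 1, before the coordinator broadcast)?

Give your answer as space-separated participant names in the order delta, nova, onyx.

Txn tx180 phase 1: delta yes -> prepared; nova no -> aborted; onyx yes -> prepared

Answer: nova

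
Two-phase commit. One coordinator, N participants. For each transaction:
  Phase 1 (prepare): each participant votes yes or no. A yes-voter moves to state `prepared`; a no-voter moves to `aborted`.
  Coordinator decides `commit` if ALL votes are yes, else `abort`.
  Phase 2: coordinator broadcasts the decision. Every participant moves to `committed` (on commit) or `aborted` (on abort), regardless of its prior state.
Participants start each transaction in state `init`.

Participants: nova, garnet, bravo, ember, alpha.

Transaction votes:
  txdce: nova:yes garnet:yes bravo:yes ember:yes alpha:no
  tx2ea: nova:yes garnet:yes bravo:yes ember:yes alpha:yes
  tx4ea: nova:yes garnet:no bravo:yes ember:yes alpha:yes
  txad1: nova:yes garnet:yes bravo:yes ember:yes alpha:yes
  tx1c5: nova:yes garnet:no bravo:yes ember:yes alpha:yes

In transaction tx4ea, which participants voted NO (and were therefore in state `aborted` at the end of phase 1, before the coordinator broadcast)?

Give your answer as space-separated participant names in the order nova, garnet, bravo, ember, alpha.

Txn tx4ea phase 1: nova yes -> prepared; garnet no -> aborted; bravo yes -> prepared; ember yes -> prepared; alpha yes -> prepared

Answer: garnet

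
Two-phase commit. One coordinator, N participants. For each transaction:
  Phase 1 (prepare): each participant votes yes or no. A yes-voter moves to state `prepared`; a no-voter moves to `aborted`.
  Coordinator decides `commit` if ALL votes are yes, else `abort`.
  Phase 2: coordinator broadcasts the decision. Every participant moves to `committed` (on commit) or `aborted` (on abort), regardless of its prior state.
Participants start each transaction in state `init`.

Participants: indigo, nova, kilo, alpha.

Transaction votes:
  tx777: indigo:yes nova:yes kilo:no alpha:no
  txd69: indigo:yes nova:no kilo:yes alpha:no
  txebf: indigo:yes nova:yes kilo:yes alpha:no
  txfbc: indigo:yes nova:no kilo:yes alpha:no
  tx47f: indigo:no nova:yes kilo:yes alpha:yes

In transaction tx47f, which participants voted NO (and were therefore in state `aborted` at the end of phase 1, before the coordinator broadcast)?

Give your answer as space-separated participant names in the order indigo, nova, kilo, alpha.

Answer: indigo

Derivation:
Txn tx47f phase 1: indigo no -> aborted; nova yes -> prepared; kilo yes -> prepared; alpha yes -> prepared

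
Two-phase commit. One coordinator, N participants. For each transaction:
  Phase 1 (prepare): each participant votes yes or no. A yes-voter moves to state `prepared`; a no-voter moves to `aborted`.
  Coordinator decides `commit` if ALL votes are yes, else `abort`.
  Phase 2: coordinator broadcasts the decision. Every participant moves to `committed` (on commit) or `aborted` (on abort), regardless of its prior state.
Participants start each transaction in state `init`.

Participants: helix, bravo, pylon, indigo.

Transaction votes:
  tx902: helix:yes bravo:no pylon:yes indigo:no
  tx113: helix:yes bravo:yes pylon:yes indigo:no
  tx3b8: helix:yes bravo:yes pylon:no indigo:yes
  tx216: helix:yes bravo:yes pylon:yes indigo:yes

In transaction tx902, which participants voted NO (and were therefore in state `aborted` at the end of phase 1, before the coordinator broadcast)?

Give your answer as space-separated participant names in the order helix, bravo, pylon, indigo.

Answer: bravo indigo

Derivation:
Txn tx902 phase 1: helix yes -> prepared; bravo no -> aborted; pylon yes -> prepared; indigo no -> aborted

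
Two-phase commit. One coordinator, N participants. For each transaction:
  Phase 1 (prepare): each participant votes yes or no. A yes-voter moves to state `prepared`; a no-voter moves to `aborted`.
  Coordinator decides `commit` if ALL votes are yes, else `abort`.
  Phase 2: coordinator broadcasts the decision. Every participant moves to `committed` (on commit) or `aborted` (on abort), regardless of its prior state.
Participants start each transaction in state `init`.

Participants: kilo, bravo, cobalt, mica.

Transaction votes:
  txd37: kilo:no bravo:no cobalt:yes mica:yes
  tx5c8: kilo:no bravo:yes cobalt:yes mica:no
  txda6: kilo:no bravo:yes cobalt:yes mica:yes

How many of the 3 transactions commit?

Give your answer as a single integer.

txd37: no from kilo, bravo -> abort (commits=0)
tx5c8: no from kilo, mica -> abort (commits=0)
txda6: no from kilo -> abort (commits=0)

Answer: 0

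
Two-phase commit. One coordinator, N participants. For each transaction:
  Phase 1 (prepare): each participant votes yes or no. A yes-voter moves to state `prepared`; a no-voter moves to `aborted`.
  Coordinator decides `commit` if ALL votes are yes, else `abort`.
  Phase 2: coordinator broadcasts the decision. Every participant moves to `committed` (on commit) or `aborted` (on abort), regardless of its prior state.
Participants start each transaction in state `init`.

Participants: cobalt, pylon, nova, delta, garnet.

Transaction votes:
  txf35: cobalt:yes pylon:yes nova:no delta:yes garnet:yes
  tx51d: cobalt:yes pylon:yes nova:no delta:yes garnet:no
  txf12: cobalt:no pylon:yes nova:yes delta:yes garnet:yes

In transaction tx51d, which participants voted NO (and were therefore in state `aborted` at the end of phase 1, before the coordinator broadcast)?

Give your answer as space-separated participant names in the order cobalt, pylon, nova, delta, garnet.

Answer: nova garnet

Derivation:
Txn tx51d phase 1: cobalt yes -> prepared; pylon yes -> prepared; nova no -> aborted; delta yes -> prepared; garnet no -> aborted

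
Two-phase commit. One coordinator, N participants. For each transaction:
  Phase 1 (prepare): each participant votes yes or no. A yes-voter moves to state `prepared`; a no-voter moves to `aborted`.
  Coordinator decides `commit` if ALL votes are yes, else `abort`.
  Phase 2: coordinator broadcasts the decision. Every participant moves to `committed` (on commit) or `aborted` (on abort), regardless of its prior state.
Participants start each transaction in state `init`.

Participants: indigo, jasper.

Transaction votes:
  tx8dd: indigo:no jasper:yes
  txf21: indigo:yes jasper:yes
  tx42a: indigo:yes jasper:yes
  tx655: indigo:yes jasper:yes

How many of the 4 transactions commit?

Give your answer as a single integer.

Answer: 3

Derivation:
tx8dd: no from indigo -> abort (commits=0)
txf21: all yes -> commit (commits=1)
tx42a: all yes -> commit (commits=2)
tx655: all yes -> commit (commits=3)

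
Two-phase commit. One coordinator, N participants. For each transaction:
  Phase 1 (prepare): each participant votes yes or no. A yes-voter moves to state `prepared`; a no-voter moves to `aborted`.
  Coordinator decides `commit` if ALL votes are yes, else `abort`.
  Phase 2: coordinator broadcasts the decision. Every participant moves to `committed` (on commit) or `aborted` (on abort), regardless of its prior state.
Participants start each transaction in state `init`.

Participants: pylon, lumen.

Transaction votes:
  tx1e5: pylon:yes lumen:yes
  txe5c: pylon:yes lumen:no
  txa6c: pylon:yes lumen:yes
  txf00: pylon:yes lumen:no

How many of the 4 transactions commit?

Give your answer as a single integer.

Answer: 2

Derivation:
tx1e5: all yes -> commit (commits=1)
txe5c: no from lumen -> abort (commits=1)
txa6c: all yes -> commit (commits=2)
txf00: no from lumen -> abort (commits=2)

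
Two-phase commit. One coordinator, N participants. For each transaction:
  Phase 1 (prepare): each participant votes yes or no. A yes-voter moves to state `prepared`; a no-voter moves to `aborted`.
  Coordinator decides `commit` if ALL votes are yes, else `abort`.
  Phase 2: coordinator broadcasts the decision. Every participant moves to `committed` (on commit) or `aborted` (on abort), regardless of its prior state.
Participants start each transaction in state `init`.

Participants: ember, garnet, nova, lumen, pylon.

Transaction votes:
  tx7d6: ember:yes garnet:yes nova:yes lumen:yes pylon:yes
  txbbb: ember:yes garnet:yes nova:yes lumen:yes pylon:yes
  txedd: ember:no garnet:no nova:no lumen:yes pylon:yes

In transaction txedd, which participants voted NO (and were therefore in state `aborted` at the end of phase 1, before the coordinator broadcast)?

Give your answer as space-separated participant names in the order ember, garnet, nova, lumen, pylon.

Answer: ember garnet nova

Derivation:
Txn txedd phase 1: ember no -> aborted; garnet no -> aborted; nova no -> aborted; lumen yes -> prepared; pylon yes -> prepared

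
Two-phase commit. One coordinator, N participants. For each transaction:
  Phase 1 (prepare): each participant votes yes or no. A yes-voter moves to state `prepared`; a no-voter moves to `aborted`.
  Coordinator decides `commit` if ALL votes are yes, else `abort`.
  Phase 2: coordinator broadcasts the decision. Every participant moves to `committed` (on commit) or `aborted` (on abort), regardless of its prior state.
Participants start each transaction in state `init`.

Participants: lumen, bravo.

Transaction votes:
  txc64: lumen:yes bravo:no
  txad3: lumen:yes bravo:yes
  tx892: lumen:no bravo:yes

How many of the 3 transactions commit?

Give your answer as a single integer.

Answer: 1

Derivation:
txc64: no from bravo -> abort (commits=0)
txad3: all yes -> commit (commits=1)
tx892: no from lumen -> abort (commits=1)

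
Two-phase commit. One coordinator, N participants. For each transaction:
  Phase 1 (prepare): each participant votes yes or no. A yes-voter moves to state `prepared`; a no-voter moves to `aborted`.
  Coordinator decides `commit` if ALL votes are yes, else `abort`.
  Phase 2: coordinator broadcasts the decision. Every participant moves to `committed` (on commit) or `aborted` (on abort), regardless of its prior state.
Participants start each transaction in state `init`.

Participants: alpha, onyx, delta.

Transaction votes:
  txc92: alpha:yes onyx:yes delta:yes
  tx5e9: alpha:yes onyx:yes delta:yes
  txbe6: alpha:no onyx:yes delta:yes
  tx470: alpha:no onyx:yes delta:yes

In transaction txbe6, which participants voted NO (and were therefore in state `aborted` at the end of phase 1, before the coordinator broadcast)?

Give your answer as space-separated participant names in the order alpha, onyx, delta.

Answer: alpha

Derivation:
Txn txbe6 phase 1: alpha no -> aborted; onyx yes -> prepared; delta yes -> prepared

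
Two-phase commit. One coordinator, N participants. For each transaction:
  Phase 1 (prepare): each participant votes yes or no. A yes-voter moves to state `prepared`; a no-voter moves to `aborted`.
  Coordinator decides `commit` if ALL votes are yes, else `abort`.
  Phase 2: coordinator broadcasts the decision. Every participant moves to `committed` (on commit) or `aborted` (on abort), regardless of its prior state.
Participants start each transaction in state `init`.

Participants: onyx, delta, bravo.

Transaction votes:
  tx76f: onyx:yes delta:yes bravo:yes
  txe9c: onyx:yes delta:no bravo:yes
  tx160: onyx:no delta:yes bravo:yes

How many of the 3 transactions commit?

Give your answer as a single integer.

tx76f: all yes -> commit (commits=1)
txe9c: no from delta -> abort (commits=1)
tx160: no from onyx -> abort (commits=1)

Answer: 1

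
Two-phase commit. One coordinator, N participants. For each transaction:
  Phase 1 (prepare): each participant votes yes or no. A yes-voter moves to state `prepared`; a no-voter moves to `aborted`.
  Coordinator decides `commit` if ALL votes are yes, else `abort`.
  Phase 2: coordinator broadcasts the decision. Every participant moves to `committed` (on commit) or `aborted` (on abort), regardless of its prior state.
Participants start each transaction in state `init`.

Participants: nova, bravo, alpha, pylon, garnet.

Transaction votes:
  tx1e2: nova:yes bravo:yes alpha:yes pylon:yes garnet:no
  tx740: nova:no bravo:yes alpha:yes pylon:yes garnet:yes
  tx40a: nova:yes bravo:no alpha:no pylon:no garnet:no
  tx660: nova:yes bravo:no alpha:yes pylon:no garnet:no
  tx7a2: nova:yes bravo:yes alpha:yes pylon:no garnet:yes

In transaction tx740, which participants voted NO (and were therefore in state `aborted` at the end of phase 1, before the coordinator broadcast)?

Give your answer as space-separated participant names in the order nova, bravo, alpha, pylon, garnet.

Txn tx740 phase 1: nova no -> aborted; bravo yes -> prepared; alpha yes -> prepared; pylon yes -> prepared; garnet yes -> prepared

Answer: nova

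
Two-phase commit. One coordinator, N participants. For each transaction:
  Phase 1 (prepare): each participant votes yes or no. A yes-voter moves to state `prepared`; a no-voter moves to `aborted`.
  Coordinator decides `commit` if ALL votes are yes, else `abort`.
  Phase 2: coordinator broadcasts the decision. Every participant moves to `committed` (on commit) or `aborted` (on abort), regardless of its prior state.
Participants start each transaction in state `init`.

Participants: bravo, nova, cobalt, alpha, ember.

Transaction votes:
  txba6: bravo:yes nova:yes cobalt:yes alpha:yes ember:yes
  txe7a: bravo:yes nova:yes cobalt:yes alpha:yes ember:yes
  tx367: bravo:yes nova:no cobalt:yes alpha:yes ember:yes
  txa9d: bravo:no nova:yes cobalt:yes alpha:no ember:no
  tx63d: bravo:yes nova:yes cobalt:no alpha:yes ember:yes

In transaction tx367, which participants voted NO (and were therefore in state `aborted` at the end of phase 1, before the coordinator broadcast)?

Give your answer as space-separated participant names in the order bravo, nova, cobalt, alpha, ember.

Txn tx367 phase 1: bravo yes -> prepared; nova no -> aborted; cobalt yes -> prepared; alpha yes -> prepared; ember yes -> prepared

Answer: nova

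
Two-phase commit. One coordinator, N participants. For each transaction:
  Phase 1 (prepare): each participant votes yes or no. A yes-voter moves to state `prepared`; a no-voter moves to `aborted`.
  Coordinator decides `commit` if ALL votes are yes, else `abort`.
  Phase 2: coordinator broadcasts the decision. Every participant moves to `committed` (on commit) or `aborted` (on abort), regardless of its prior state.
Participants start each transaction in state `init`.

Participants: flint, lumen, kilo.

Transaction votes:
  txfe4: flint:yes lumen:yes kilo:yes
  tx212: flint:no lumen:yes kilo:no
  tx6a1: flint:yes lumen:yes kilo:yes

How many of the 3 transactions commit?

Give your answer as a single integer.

Answer: 2

Derivation:
txfe4: all yes -> commit (commits=1)
tx212: no from flint, kilo -> abort (commits=1)
tx6a1: all yes -> commit (commits=2)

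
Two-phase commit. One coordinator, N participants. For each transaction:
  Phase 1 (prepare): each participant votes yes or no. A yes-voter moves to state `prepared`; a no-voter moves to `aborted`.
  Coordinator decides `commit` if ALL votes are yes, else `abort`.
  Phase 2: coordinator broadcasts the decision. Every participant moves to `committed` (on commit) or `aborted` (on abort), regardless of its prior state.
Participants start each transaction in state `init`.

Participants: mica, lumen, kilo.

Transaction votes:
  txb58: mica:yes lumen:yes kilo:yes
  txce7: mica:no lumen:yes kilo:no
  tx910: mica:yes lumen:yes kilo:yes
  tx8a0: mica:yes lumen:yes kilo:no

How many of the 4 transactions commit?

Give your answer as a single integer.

Answer: 2

Derivation:
txb58: all yes -> commit (commits=1)
txce7: no from mica, kilo -> abort (commits=1)
tx910: all yes -> commit (commits=2)
tx8a0: no from kilo -> abort (commits=2)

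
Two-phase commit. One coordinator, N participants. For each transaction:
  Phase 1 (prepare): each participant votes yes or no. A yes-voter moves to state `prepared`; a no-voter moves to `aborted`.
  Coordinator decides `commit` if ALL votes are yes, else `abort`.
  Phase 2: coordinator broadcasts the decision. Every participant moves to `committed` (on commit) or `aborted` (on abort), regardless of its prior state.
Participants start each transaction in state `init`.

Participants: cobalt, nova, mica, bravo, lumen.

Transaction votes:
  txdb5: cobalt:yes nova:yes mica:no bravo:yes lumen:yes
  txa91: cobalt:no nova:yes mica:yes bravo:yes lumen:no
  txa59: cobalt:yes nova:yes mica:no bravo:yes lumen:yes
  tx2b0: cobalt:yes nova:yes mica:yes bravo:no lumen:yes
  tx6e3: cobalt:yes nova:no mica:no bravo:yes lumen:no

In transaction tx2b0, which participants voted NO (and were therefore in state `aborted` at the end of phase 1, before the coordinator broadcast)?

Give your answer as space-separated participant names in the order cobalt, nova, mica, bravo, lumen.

Txn tx2b0 phase 1: cobalt yes -> prepared; nova yes -> prepared; mica yes -> prepared; bravo no -> aborted; lumen yes -> prepared

Answer: bravo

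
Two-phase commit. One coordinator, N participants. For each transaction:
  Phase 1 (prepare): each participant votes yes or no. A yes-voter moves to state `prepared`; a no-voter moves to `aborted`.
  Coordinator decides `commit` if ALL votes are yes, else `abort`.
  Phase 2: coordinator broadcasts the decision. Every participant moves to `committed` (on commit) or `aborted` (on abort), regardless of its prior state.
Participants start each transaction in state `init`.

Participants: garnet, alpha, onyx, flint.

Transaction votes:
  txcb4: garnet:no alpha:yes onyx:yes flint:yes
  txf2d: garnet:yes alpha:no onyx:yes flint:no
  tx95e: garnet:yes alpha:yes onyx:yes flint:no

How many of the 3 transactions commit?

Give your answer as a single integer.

txcb4: no from garnet -> abort (commits=0)
txf2d: no from alpha, flint -> abort (commits=0)
tx95e: no from flint -> abort (commits=0)

Answer: 0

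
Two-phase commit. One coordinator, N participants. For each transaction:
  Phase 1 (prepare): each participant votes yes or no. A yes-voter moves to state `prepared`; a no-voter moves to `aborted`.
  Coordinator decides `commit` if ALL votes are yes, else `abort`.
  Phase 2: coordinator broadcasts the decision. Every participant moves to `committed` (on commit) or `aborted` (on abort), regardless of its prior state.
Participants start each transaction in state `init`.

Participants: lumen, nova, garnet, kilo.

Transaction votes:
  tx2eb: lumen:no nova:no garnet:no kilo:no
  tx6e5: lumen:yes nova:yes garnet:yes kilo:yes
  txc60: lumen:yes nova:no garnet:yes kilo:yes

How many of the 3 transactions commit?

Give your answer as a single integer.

tx2eb: no from lumen, nova, garnet, kilo -> abort (commits=0)
tx6e5: all yes -> commit (commits=1)
txc60: no from nova -> abort (commits=1)

Answer: 1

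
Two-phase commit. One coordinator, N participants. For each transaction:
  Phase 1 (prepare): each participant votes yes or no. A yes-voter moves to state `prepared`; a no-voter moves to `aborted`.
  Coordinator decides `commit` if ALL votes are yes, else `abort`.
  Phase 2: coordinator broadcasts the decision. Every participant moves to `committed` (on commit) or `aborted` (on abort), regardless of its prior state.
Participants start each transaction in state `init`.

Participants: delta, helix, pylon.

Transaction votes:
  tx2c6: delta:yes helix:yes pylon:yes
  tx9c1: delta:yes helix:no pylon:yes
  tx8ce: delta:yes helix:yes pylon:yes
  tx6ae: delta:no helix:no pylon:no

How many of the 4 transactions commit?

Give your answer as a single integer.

tx2c6: all yes -> commit (commits=1)
tx9c1: no from helix -> abort (commits=1)
tx8ce: all yes -> commit (commits=2)
tx6ae: no from delta, helix, pylon -> abort (commits=2)

Answer: 2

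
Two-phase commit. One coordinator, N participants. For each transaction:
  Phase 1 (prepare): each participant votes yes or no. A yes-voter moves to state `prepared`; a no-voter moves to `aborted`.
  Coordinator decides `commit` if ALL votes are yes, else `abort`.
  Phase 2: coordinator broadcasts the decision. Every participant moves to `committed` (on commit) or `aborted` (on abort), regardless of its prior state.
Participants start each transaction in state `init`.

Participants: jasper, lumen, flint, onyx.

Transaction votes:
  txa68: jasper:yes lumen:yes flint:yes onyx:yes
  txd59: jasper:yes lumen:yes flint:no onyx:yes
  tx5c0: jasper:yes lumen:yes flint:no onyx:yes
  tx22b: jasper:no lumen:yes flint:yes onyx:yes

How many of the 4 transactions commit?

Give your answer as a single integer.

Answer: 1

Derivation:
txa68: all yes -> commit (commits=1)
txd59: no from flint -> abort (commits=1)
tx5c0: no from flint -> abort (commits=1)
tx22b: no from jasper -> abort (commits=1)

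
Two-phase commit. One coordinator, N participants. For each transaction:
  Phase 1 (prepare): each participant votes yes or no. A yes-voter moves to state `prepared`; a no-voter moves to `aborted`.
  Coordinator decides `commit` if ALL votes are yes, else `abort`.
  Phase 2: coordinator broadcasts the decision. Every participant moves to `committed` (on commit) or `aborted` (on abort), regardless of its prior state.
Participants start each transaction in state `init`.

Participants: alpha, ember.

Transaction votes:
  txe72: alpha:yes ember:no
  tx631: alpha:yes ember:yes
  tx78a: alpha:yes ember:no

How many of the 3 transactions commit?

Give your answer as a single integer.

txe72: no from ember -> abort (commits=0)
tx631: all yes -> commit (commits=1)
tx78a: no from ember -> abort (commits=1)

Answer: 1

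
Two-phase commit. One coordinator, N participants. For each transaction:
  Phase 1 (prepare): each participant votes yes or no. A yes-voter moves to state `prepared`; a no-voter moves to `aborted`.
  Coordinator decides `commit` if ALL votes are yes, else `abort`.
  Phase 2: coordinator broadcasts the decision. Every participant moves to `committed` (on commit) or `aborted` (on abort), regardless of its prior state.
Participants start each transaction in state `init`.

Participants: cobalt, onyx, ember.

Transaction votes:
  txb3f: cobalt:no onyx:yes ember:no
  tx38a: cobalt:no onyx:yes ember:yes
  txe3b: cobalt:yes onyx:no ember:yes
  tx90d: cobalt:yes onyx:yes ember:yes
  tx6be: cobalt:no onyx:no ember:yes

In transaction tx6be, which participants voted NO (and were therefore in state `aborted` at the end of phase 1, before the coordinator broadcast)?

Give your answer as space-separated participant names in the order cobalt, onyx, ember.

Txn tx6be phase 1: cobalt no -> aborted; onyx no -> aborted; ember yes -> prepared

Answer: cobalt onyx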